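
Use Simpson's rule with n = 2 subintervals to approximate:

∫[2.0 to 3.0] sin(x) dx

f(x) = sin(x)
a = 2.0, b = 3.0, n = 2
h = (b - a)/n = 0.500000

Simpson's rule: (h/3)[f(x₀) + 4f(x₁) + 2f(x₂) + ... + f(xₙ)]

x_0 = 2.0000, f(x_0) = 0.909297, coefficient = 1
x_1 = 2.5000, f(x_1) = 0.598472, coefficient = 4
x_2 = 3.0000, f(x_2) = 0.141120, coefficient = 1

I ≈ (0.500000/3) × 3.444306 = 0.574051
Exact value: 0.573846
Error: 0.000205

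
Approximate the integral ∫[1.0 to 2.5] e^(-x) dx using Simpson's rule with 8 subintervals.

f(x) = e^(-x)
a = 1.0, b = 2.5, n = 8
h = (b - a)/n = 0.187500

Simpson's rule: (h/3)[f(x₀) + 4f(x₁) + 2f(x₂) + ... + f(xₙ)]

x_0 = 1.0000, f(x_0) = 0.367879, coefficient = 1
x_1 = 1.1875, f(x_1) = 0.304983, coefficient = 4
x_2 = 1.3750, f(x_2) = 0.252840, coefficient = 2
x_3 = 1.5625, f(x_3) = 0.209611, coefficient = 4
x_4 = 1.7500, f(x_4) = 0.173774, coefficient = 2
x_5 = 1.9375, f(x_5) = 0.144064, coefficient = 4
x_6 = 2.1250, f(x_6) = 0.119433, coefficient = 2
x_7 = 2.3125, f(x_7) = 0.099013, coefficient = 4
x_8 = 2.5000, f(x_8) = 0.082085, coefficient = 1

I ≈ (0.187500/3) × 4.572742 = 0.285796
Exact value: 0.285794
Error: 0.000002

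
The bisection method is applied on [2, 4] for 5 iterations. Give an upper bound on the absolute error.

Bisection error bound: |error| ≤ (b-a)/2^n
|error| ≤ (4 - 2)/2^5 = 2/2^5
|error| ≤ 0.0625000000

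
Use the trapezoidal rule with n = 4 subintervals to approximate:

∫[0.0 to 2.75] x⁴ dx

f(x) = x⁴
a = 0.0, b = 2.75, n = 4
h = (b - a)/n = 0.687500

Trapezoidal rule: (h/2)[f(x₀) + 2f(x₁) + 2f(x₂) + ... + f(xₙ)]

x_0 = 0.0000, f(x_0) = 0.000000, coefficient = 1
x_1 = 0.6875, f(x_1) = 0.223404, coefficient = 2
x_2 = 1.3750, f(x_2) = 3.574463, coefficient = 2
x_3 = 2.0625, f(x_3) = 18.095718, coefficient = 2
x_4 = 2.7500, f(x_4) = 57.191406, coefficient = 1

I ≈ (0.687500/2) × 100.978577 = 34.711386
Exact value: 31.455273
Error: 3.256112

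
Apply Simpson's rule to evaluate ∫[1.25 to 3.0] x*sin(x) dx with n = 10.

f(x) = x*sin(x)
a = 1.25, b = 3.0, n = 10
h = (b - a)/n = 0.175000

Simpson's rule: (h/3)[f(x₀) + 4f(x₁) + 2f(x₂) + ... + f(xₙ)]

x_0 = 1.2500, f(x_0) = 1.186231, coefficient = 1
x_1 = 1.4250, f(x_1) = 1.409882, coefficient = 4
x_2 = 1.6000, f(x_2) = 1.599318, coefficient = 2
x_3 = 1.7750, f(x_3) = 1.738120, coefficient = 4
x_4 = 1.9500, f(x_4) = 1.811471, coefficient = 2
x_5 = 2.1250, f(x_5) = 1.806930, coefficient = 4
x_6 = 2.3000, f(x_6) = 1.715122, coefficient = 2
x_7 = 2.4750, f(x_7) = 1.530321, coefficient = 4
x_8 = 2.6500, f(x_8) = 1.250881, coefficient = 2
x_9 = 2.8250, f(x_9) = 0.879508, coefficient = 4
x_10 = 3.0000, f(x_10) = 0.423360, coefficient = 1

I ≈ (0.175000/3) × 43.822219 = 2.556296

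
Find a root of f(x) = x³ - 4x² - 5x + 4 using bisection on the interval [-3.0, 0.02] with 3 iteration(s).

f(x) = x³ - 4x² - 5x + 4
Initial interval: [-3.0, 0.02]

Iteration 1:
  c_1 = (-3.000000 + 0.020000)/2 = -1.490000
  f(c_1) = f(-1.490000) = -0.738349
  f(a) × f(c) ≥ 0, new interval: [-1.490000, 0.020000]
Iteration 2:
  c_2 = (-1.490000 + 0.020000)/2 = -0.735000
  f(c_2) = f(-0.735000) = 5.117035
  f(a) × f(c) < 0, new interval: [-1.490000, -0.735000]
Iteration 3:
  c_3 = (-1.490000 + (-0.735000))/2 = -1.112500
  f(c_3) = f(-1.112500) = 3.234982
  f(a) × f(c) < 0, new interval: [-1.490000, -1.112500]

After 3 iteration(s), the approximation is c_3 = -1.112500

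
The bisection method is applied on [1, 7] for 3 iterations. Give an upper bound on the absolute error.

Bisection error bound: |error| ≤ (b-a)/2^n
|error| ≤ (7 - 1)/2^3 = 6/2^3
|error| ≤ 0.7500000000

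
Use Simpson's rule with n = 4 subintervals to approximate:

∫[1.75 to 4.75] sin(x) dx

f(x) = sin(x)
a = 1.75, b = 4.75, n = 4
h = (b - a)/n = 0.750000

Simpson's rule: (h/3)[f(x₀) + 4f(x₁) + 2f(x₂) + ... + f(xₙ)]

x_0 = 1.7500, f(x_0) = 0.983986, coefficient = 1
x_1 = 2.5000, f(x_1) = 0.598472, coefficient = 4
x_2 = 3.2500, f(x_2) = -0.108195, coefficient = 2
x_3 = 4.0000, f(x_3) = -0.756802, coefficient = 4
x_4 = 4.7500, f(x_4) = -0.999293, coefficient = 1

I ≈ (0.750000/3) × -0.865019 = -0.216255
Exact value: -0.215848
Error: 0.000406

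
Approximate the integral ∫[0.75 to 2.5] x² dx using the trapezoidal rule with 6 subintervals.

f(x) = x²
a = 0.75, b = 2.5, n = 6
h = (b - a)/n = 0.291667

Trapezoidal rule: (h/2)[f(x₀) + 2f(x₁) + 2f(x₂) + ... + f(xₙ)]

x_0 = 0.7500, f(x_0) = 0.562500, coefficient = 1
x_1 = 1.0417, f(x_1) = 1.085069, coefficient = 2
x_2 = 1.3333, f(x_2) = 1.777778, coefficient = 2
x_3 = 1.6250, f(x_3) = 2.640625, coefficient = 2
x_4 = 1.9167, f(x_4) = 3.673611, coefficient = 2
x_5 = 2.2083, f(x_5) = 4.876736, coefficient = 2
x_6 = 2.5000, f(x_6) = 6.250000, coefficient = 1

I ≈ (0.291667/2) × 34.920139 = 5.092520
Exact value: 5.067708
Error: 0.024812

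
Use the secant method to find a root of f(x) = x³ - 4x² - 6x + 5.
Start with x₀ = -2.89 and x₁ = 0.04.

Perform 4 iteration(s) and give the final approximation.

f(x) = x³ - 4x² - 6x + 5
x₀ = -2.89, x₁ = 0.04

Secant formula: x_{n+1} = x_n - f(x_n)(x_n - x_{n-1})/(f(x_n) - f(x_{n-1}))

Iteration 1:
  f(-2.890000) = -35.205969
  f(0.040000) = 4.753664
  x_2 = 0.040000 - 4.753664×(0.040000 - (-2.890000))/(4.753664 - (-35.205969))
       = -0.308558
Iteration 2:
  f(0.040000) = 4.753664
  f(-0.308558) = 6.441137
  x_3 = -0.308558 - 6.441137×(-0.308558 - 0.040000)/(6.441137 - 4.753664)
       = 1.021897
Iteration 3:
  f(-0.308558) = 6.441137
  f(1.021897) = -4.241341
  x_4 = 1.021897 - (-4.241341)×(1.021897 - (-0.308558))/(-4.241341 - 6.441137)
       = 0.493657
Iteration 4:
  f(1.021897) = -4.241341
  f(0.493657) = 1.183569
  x_5 = 0.493657 - 1.183569×(0.493657 - 1.021897)/(1.183569 - (-4.241341))
       = 0.608905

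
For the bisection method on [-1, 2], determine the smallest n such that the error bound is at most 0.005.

We need (b-a)/2^n ≤ 0.005
(2 - (-1))/2^n ≤ 0.005
3/2^n ≤ 0.005
2^n ≥ 600
n ≥ log₂(600) = 9.23
n ≥ 10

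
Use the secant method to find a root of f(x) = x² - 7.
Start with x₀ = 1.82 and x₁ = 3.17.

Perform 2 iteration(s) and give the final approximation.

f(x) = x² - 7
x₀ = 1.82, x₁ = 3.17

Secant formula: x_{n+1} = x_n - f(x_n)(x_n - x_{n-1})/(f(x_n) - f(x_{n-1}))

Iteration 1:
  f(1.820000) = -3.687600
  f(3.170000) = 3.048900
  x_2 = 3.170000 - 3.048900×(3.170000 - 1.820000)/(3.048900 - (-3.687600))
       = 2.558998
Iteration 2:
  f(3.170000) = 3.048900
  f(2.558998) = -0.451529
  x_3 = 2.558998 - (-0.451529)×(2.558998 - 3.170000)/(-0.451529 - 3.048900)
       = 2.637813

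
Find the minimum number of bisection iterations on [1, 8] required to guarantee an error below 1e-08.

We need (b-a)/2^n ≤ 1e-08
(8 - 1)/2^n ≤ 1e-08
7/2^n ≤ 1e-08
2^n ≥ 700000000
n ≥ log₂(700000000) = 29.38
n ≥ 30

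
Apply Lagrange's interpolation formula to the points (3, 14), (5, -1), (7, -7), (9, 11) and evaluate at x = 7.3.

Lagrange interpolation formula:
P(x) = Σ yᵢ × Lᵢ(x)
where Lᵢ(x) = Π_{j≠i} (x - xⱼ)/(xᵢ - xⱼ)

L_0(7.3) = (7.3 - 5)/(3 - 5) × (7.3 - 7)/(3 - 7) × (7.3 - 9)/(3 - 9) = 0.024437
L_1(7.3) = (7.3 - 3)/(5 - 3) × (7.3 - 7)/(5 - 7) × (7.3 - 9)/(5 - 9) = -0.137062
L_2(7.3) = (7.3 - 3)/(7 - 3) × (7.3 - 5)/(7 - 5) × (7.3 - 9)/(7 - 9) = 1.050812
L_3(7.3) = (7.3 - 3)/(9 - 3) × (7.3 - 5)/(9 - 5) × (7.3 - 7)/(9 - 7) = 0.061812

P(7.3) = 14×L_0(7.3) + (-1)×L_1(7.3) + (-7)×L_2(7.3) + 11×L_3(7.3)
P(7.3) = -6.196562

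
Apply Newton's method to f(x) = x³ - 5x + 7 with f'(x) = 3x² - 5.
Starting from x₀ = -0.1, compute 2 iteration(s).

f(x) = x³ - 5x + 7
f'(x) = 3x² - 5
x₀ = -0.1

Newton-Raphson formula: x_{n+1} = x_n - f(x_n)/f'(x_n)

Iteration 1:
  f(-0.100000) = 7.499000
  f'(-0.100000) = -4.970000
  x_1 = -0.100000 - 7.499000/(-4.970000) = 1.408853
Iteration 2:
  f(1.408853) = 2.752121
  f'(1.408853) = 0.954601
  x_2 = 1.408853 - 2.752121/0.954601 = -1.474152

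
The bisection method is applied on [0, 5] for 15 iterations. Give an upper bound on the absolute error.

Bisection error bound: |error| ≤ (b-a)/2^n
|error| ≤ (5 - 0)/2^15 = 5/2^15
|error| ≤ 0.0001525879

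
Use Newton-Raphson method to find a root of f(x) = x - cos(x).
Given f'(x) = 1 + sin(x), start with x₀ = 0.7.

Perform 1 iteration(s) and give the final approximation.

f(x) = x - cos(x)
f'(x) = 1 + sin(x)
x₀ = 0.7

Newton-Raphson formula: x_{n+1} = x_n - f(x_n)/f'(x_n)

Iteration 1:
  f(0.700000) = -0.064842
  f'(0.700000) = 1.644218
  x_1 = 0.700000 - (-0.064842)/1.644218 = 0.739436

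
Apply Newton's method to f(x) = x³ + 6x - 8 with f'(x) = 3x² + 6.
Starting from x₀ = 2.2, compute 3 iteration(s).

f(x) = x³ + 6x - 8
f'(x) = 3x² + 6
x₀ = 2.2

Newton-Raphson formula: x_{n+1} = x_n - f(x_n)/f'(x_n)

Iteration 1:
  f(2.200000) = 15.848000
  f'(2.200000) = 20.520000
  x_1 = 2.200000 - 15.848000/20.520000 = 1.427680
Iteration 2:
  f(1.427680) = 3.476081
  f'(1.427680) = 12.114813
  x_2 = 1.427680 - 3.476081/12.114813 = 1.140752
Iteration 3:
  f(1.140752) = 0.328991
  f'(1.140752) = 9.903946
  x_3 = 1.140752 - 0.328991/9.903946 = 1.107534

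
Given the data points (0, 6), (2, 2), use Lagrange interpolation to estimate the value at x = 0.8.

Lagrange interpolation formula:
P(x) = Σ yᵢ × Lᵢ(x)
where Lᵢ(x) = Π_{j≠i} (x - xⱼ)/(xᵢ - xⱼ)

L_0(0.8) = (0.8 - 2)/(0 - 2) = 0.600000
L_1(0.8) = (0.8 - 0)/(2 - 0) = 0.400000

P(0.8) = 6×L_0(0.8) + 2×L_1(0.8)
P(0.8) = 4.400000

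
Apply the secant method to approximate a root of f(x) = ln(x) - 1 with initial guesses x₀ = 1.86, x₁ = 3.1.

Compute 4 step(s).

f(x) = ln(x) - 1
x₀ = 1.86, x₁ = 3.1

Secant formula: x_{n+1} = x_n - f(x_n)(x_n - x_{n-1})/(f(x_n) - f(x_{n-1}))

Iteration 1:
  f(1.860000) = -0.379424
  f(3.100000) = 0.131402
  x_2 = 3.100000 - 0.131402×(3.100000 - 1.860000)/(0.131402 - (-0.379424))
       = 2.781029
Iteration 2:
  f(3.100000) = 0.131402
  f(2.781029) = 0.022821
  x_3 = 2.781029 - 0.022821×(2.781029 - 3.100000)/(0.022821 - 0.131402)
       = 2.713989
Iteration 3:
  f(2.781029) = 0.022821
  f(2.713989) = -0.001580
  x_4 = 2.713989 - (-0.001580)×(2.713989 - 2.781029)/(-0.001580 - 0.022821)
       = 2.718331
Iteration 4:
  f(2.713989) = -0.001580
  f(2.718331) = 0.000018
  x_5 = 2.718331 - 0.000018×(2.718331 - 2.713989)/(0.000018 - (-0.001580))
       = 2.718282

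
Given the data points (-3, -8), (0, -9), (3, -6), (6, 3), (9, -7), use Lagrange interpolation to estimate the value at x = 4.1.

Lagrange interpolation formula:
P(x) = Σ yᵢ × Lᵢ(x)
where Lᵢ(x) = Π_{j≠i} (x - xⱼ)/(xᵢ - xⱼ)

L_0(4.1) = (4.1 - 0)/(-3 - 0) × (4.1 - 3)/(-3 - 3) × (4.1 - 6)/(-3 - 6) × (4.1 - 9)/(-3 - 9) = 0.021599
L_1(4.1) = (4.1 - (-3))/(0 - (-3)) × (4.1 - 3)/(0 - 3) × (4.1 - 6)/(0 - 6) × (4.1 - 9)/(0 - 9) = -0.149611
L_2(4.1) = (4.1 - (-3))/(3 - (-3)) × (4.1 - 0)/(3 - 0) × (4.1 - 6)/(3 - 6) × (4.1 - 9)/(3 - 9) = 0.836463
L_3(4.1) = (4.1 - (-3))/(6 - (-3)) × (4.1 - 0)/(6 - 0) × (4.1 - 3)/(6 - 3) × (4.1 - 9)/(6 - 9) = 0.322845
L_4(4.1) = (4.1 - (-3))/(9 - (-3)) × (4.1 - 0)/(9 - 0) × (4.1 - 3)/(9 - 3) × (4.1 - 6)/(9 - 6) = -0.031296

P(4.1) = (-8)×L_0(4.1) + (-9)×L_1(4.1) + (-6)×L_2(4.1) + 3×L_3(4.1) + (-7)×L_4(4.1)
P(4.1) = -2.657458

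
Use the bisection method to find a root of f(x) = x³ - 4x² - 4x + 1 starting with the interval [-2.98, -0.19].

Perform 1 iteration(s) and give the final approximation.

f(x) = x³ - 4x² - 4x + 1
Initial interval: [-2.98, -0.19]

Iteration 1:
  c_1 = (-2.980000 + (-0.190000))/2 = -1.585000
  f(c_1) = f(-1.585000) = -6.690777
  f(a) × f(c) ≥ 0, new interval: [-1.585000, -0.190000]

After 1 iteration(s), the approximation is c_1 = -1.585000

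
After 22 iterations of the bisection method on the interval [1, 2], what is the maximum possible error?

Bisection error bound: |error| ≤ (b-a)/2^n
|error| ≤ (2 - 1)/2^22 = 1/2^22
|error| ≤ 0.0000002384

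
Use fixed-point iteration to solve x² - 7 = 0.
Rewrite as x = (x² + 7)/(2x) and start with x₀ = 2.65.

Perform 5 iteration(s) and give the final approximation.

Equation: x² - 7 = 0
Fixed-point form: x = (x² + 7)/(2x)
x₀ = 2.65

x_1 = g(2.650000) = 2.645755
x_2 = g(2.645755) = 2.645751
x_3 = g(2.645751) = 2.645751
x_4 = g(2.645751) = 2.645751
x_5 = g(2.645751) = 2.645751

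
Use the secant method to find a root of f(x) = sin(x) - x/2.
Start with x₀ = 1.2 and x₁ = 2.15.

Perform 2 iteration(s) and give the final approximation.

f(x) = sin(x) - x/2
x₀ = 1.2, x₁ = 2.15

Secant formula: x_{n+1} = x_n - f(x_n)(x_n - x_{n-1})/(f(x_n) - f(x_{n-1}))

Iteration 1:
  f(1.200000) = 0.332039
  f(2.150000) = -0.238101
  x_2 = 2.150000 - (-0.238101)×(2.150000 - 1.200000)/(-0.238101 - 0.332039)
       = 1.753262
Iteration 2:
  f(2.150000) = -0.238101
  f(1.753262) = 0.106768
  x_3 = 1.753262 - 0.106768×(1.753262 - 2.150000)/(0.106768 - (-0.238101))
       = 1.876088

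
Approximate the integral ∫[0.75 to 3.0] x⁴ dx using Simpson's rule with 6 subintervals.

f(x) = x⁴
a = 0.75, b = 3.0, n = 6
h = (b - a)/n = 0.375000

Simpson's rule: (h/3)[f(x₀) + 4f(x₁) + 2f(x₂) + ... + f(xₙ)]

x_0 = 0.7500, f(x_0) = 0.316406, coefficient = 1
x_1 = 1.1250, f(x_1) = 1.601807, coefficient = 4
x_2 = 1.5000, f(x_2) = 5.062500, coefficient = 2
x_3 = 1.8750, f(x_3) = 12.359619, coefficient = 4
x_4 = 2.2500, f(x_4) = 25.628906, coefficient = 2
x_5 = 2.6250, f(x_5) = 47.480713, coefficient = 4
x_6 = 3.0000, f(x_6) = 81.000000, coefficient = 1

I ≈ (0.375000/3) × 388.467773 = 48.558472
Exact value: 48.552539
Error: 0.005933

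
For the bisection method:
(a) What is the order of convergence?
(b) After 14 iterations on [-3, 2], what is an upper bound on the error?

(a) Bisection has linear (order 1) convergence; the error is halved each step.

(b) Error bound = (b-a)/2^n = (2 - (-3))/2^{14}
    = 5/2^{14}

(a) 1 (linear); (b) error ≤ 3.05e-04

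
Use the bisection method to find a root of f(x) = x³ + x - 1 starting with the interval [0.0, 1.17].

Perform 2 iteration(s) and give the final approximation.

f(x) = x³ + x - 1
Initial interval: [0.0, 1.17]

Iteration 1:
  c_1 = (0.000000 + 1.170000)/2 = 0.585000
  f(c_1) = f(0.585000) = -0.214798
  f(a) × f(c) ≥ 0, new interval: [0.585000, 1.170000]
Iteration 2:
  c_2 = (0.585000 + 1.170000)/2 = 0.877500
  f(c_2) = f(0.877500) = 0.553180
  f(a) × f(c) < 0, new interval: [0.585000, 0.877500]

After 2 iteration(s), the approximation is c_2 = 0.877500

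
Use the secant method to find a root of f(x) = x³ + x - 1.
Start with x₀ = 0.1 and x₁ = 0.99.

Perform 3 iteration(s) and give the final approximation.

f(x) = x³ + x - 1
x₀ = 0.1, x₁ = 0.99

Secant formula: x_{n+1} = x_n - f(x_n)(x_n - x_{n-1})/(f(x_n) - f(x_{n-1}))

Iteration 1:
  f(0.100000) = -0.899000
  f(0.990000) = 0.960299
  x_2 = 0.990000 - 0.960299×(0.990000 - 0.100000)/(0.960299 - (-0.899000))
       = 0.530329
Iteration 2:
  f(0.990000) = 0.960299
  f(0.530329) = -0.320517
  x_3 = 0.530329 - (-0.320517)×(0.530329 - 0.990000)/(-0.320517 - 0.960299)
       = 0.645359
Iteration 3:
  f(0.530329) = -0.320517
  f(0.645359) = -0.085857
  x_4 = 0.645359 - (-0.085857)×(0.645359 - 0.530329)/(-0.085857 - (-0.320517))
       = 0.687446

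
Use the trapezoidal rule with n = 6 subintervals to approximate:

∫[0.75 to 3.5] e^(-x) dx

f(x) = e^(-x)
a = 0.75, b = 3.5, n = 6
h = (b - a)/n = 0.458333

Trapezoidal rule: (h/2)[f(x₀) + 2f(x₁) + 2f(x₂) + ... + f(xₙ)]

x_0 = 0.7500, f(x_0) = 0.472367, coefficient = 1
x_1 = 1.2083, f(x_1) = 0.298695, coefficient = 2
x_2 = 1.6667, f(x_2) = 0.188876, coefficient = 2
x_3 = 2.1250, f(x_3) = 0.119433, coefficient = 2
x_4 = 2.5833, f(x_4) = 0.075522, coefficient = 2
x_5 = 3.0417, f(x_5) = 0.047755, coefficient = 2
x_6 = 3.5000, f(x_6) = 0.030197, coefficient = 1

I ≈ (0.458333/2) × 1.963125 = 0.449883
Exact value: 0.442169
Error: 0.007714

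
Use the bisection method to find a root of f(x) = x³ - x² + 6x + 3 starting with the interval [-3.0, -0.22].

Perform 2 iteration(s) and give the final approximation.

f(x) = x³ - x² + 6x + 3
Initial interval: [-3.0, -0.22]

Iteration 1:
  c_1 = (-3.000000 + (-0.220000))/2 = -1.610000
  f(c_1) = f(-1.610000) = -13.425381
  f(a) × f(c) ≥ 0, new interval: [-1.610000, -0.220000]
Iteration 2:
  c_2 = (-1.610000 + (-0.220000))/2 = -0.915000
  f(c_2) = f(-0.915000) = -4.093286
  f(a) × f(c) ≥ 0, new interval: [-0.915000, -0.220000]

After 2 iteration(s), the approximation is c_2 = -0.915000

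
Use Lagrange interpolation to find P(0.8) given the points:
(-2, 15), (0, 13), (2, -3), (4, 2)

Lagrange interpolation formula:
P(x) = Σ yᵢ × Lᵢ(x)
where Lᵢ(x) = Π_{j≠i} (x - xⱼ)/(xᵢ - xⱼ)

L_0(0.8) = (0.8 - 0)/(-2 - 0) × (0.8 - 2)/(-2 - 2) × (0.8 - 4)/(-2 - 4) = -0.064000
L_1(0.8) = (0.8 - (-2))/(0 - (-2)) × (0.8 - 2)/(0 - 2) × (0.8 - 4)/(0 - 4) = 0.672000
L_2(0.8) = (0.8 - (-2))/(2 - (-2)) × (0.8 - 0)/(2 - 0) × (0.8 - 4)/(2 - 4) = 0.448000
L_3(0.8) = (0.8 - (-2))/(4 - (-2)) × (0.8 - 0)/(4 - 0) × (0.8 - 2)/(4 - 2) = -0.056000

P(0.8) = 15×L_0(0.8) + 13×L_1(0.8) + (-3)×L_2(0.8) + 2×L_3(0.8)
P(0.8) = 6.320000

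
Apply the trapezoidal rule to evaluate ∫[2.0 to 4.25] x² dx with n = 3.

f(x) = x²
a = 2.0, b = 4.25, n = 3
h = (b - a)/n = 0.750000

Trapezoidal rule: (h/2)[f(x₀) + 2f(x₁) + 2f(x₂) + ... + f(xₙ)]

x_0 = 2.0000, f(x_0) = 4.000000, coefficient = 1
x_1 = 2.7500, f(x_1) = 7.562500, coefficient = 2
x_2 = 3.5000, f(x_2) = 12.250000, coefficient = 2
x_3 = 4.2500, f(x_3) = 18.062500, coefficient = 1

I ≈ (0.750000/2) × 61.687500 = 23.132812
Exact value: 22.921875
Error: 0.210938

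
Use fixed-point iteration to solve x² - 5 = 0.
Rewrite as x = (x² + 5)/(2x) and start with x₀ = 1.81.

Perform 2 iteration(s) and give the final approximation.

Equation: x² - 5 = 0
Fixed-point form: x = (x² + 5)/(2x)
x₀ = 1.81

x_1 = g(1.810000) = 2.286215
x_2 = g(2.286215) = 2.236618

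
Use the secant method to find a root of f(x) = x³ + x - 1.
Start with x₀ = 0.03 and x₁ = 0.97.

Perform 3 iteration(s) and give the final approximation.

f(x) = x³ + x - 1
x₀ = 0.03, x₁ = 0.97

Secant formula: x_{n+1} = x_n - f(x_n)(x_n - x_{n-1})/(f(x_n) - f(x_{n-1}))

Iteration 1:
  f(0.030000) = -0.969973
  f(0.970000) = 0.882673
  x_2 = 0.970000 - 0.882673×(0.970000 - 0.030000)/(0.882673 - (-0.969973))
       = 0.522147
Iteration 2:
  f(0.970000) = 0.882673
  f(0.522147) = -0.335496
  x_3 = 0.522147 - (-0.335496)×(0.522147 - 0.970000)/(-0.335496 - 0.882673)
       = 0.645490
Iteration 3:
  f(0.522147) = -0.335496
  f(0.645490) = -0.085561
  x_4 = 0.645490 - (-0.085561)×(0.645490 - 0.522147)/(-0.085561 - (-0.335496))
       = 0.687715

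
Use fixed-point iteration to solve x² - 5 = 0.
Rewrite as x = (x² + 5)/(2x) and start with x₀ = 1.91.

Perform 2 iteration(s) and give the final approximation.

Equation: x² - 5 = 0
Fixed-point form: x = (x² + 5)/(2x)
x₀ = 1.91

x_1 = g(1.910000) = 2.263901
x_2 = g(2.263901) = 2.236239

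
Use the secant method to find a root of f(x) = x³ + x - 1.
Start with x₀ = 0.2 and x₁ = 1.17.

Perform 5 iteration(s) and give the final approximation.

f(x) = x³ + x - 1
x₀ = 0.2, x₁ = 1.17

Secant formula: x_{n+1} = x_n - f(x_n)(x_n - x_{n-1})/(f(x_n) - f(x_{n-1}))

Iteration 1:
  f(0.200000) = -0.792000
  f(1.170000) = 1.771613
  x_2 = 1.170000 - 1.771613×(1.170000 - 0.200000)/(1.771613 - (-0.792000))
       = 0.499671
Iteration 2:
  f(1.170000) = 1.771613
  f(0.499671) = -0.375576
  x_3 = 0.499671 - (-0.375576)×(0.499671 - 1.170000)/(-0.375576 - 1.771613)
       = 0.616922
Iteration 3:
  f(0.499671) = -0.375576
  f(0.616922) = -0.148283
  x_4 = 0.616922 - (-0.148283)×(0.616922 - 0.499671)/(-0.148283 - (-0.375576))
       = 0.693414
Iteration 4:
  f(0.616922) = -0.148283
  f(0.693414) = 0.026824
  x_5 = 0.693414 - 0.026824×(0.693414 - 0.616922)/(0.026824 - (-0.148283))
       = 0.681697
Iteration 5:
  f(0.693414) = 0.026824
  f(0.681697) = -0.001512
  x_6 = 0.681697 - (-0.001512)×(0.681697 - 0.693414)/(-0.001512 - 0.026824)
       = 0.682322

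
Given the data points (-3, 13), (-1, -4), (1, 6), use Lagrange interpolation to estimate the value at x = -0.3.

Lagrange interpolation formula:
P(x) = Σ yᵢ × Lᵢ(x)
where Lᵢ(x) = Π_{j≠i} (x - xⱼ)/(xᵢ - xⱼ)

L_0(-0.3) = (-0.3 - (-1))/(-3 - (-1)) × (-0.3 - 1)/(-3 - 1) = -0.113750
L_1(-0.3) = (-0.3 - (-3))/(-1 - (-3)) × (-0.3 - 1)/(-1 - 1) = 0.877500
L_2(-0.3) = (-0.3 - (-3))/(1 - (-3)) × (-0.3 - (-1))/(1 - (-1)) = 0.236250

P(-0.3) = 13×L_0(-0.3) + (-4)×L_1(-0.3) + 6×L_2(-0.3)
P(-0.3) = -3.571250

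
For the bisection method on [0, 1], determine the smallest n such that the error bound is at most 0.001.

We need (b-a)/2^n ≤ 0.001
(1 - 0)/2^n ≤ 0.001
1/2^n ≤ 0.001
2^n ≥ 1000
n ≥ log₂(1000) = 9.97
n ≥ 10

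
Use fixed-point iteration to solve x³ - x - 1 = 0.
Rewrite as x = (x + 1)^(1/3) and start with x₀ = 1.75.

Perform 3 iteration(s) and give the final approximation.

Equation: x³ - x - 1 = 0
Fixed-point form: x = (x + 1)^(1/3)
x₀ = 1.75

x_1 = g(1.750000) = 1.401020
x_2 = g(1.401020) = 1.339055
x_3 = g(1.339055) = 1.327436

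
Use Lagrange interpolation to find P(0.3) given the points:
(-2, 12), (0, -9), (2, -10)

Lagrange interpolation formula:
P(x) = Σ yᵢ × Lᵢ(x)
where Lᵢ(x) = Π_{j≠i} (x - xⱼ)/(xᵢ - xⱼ)

L_0(0.3) = (0.3 - 0)/(-2 - 0) × (0.3 - 2)/(-2 - 2) = -0.063750
L_1(0.3) = (0.3 - (-2))/(0 - (-2)) × (0.3 - 2)/(0 - 2) = 0.977500
L_2(0.3) = (0.3 - (-2))/(2 - (-2)) × (0.3 - 0)/(2 - 0) = 0.086250

P(0.3) = 12×L_0(0.3) + (-9)×L_1(0.3) + (-10)×L_2(0.3)
P(0.3) = -10.425000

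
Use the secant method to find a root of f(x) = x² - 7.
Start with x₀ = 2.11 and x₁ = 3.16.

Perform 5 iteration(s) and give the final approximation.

f(x) = x² - 7
x₀ = 2.11, x₁ = 3.16

Secant formula: x_{n+1} = x_n - f(x_n)(x_n - x_{n-1})/(f(x_n) - f(x_{n-1}))

Iteration 1:
  f(2.110000) = -2.547900
  f(3.160000) = 2.985600
  x_2 = 3.160000 - 2.985600×(3.160000 - 2.110000)/(2.985600 - (-2.547900))
       = 2.593472
Iteration 2:
  f(3.160000) = 2.985600
  f(2.593472) = -0.273900
  x_3 = 2.593472 - (-0.273900)×(2.593472 - 3.160000)/(-0.273900 - 2.985600)
       = 2.641079
Iteration 3:
  f(2.593472) = -0.273900
  f(2.641079) = -0.024704
  x_4 = 2.641079 - (-0.024704)×(2.641079 - 2.593472)/(-0.024704 - (-0.273900))
       = 2.645798
Iteration 4:
  f(2.641079) = -0.024704
  f(2.645798) = 0.000247
  x_5 = 2.645798 - 0.000247×(2.645798 - 2.641079)/(0.000247 - (-0.024704))
       = 2.645751
Iteration 5:
  f(2.645798) = 0.000247
  f(2.645751) = 0.000000
  x_6 = 2.645751 - 0.000000×(2.645751 - 2.645798)/(0.000000 - 0.000247)
       = 2.645751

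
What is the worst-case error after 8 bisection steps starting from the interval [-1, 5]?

Bisection error bound: |error| ≤ (b-a)/2^n
|error| ≤ (5 - (-1))/2^8 = 6/2^8
|error| ≤ 0.0234375000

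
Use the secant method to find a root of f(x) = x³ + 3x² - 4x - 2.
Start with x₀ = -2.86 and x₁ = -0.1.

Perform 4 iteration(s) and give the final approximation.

f(x) = x³ + 3x² - 4x - 2
x₀ = -2.86, x₁ = -0.1

Secant formula: x_{n+1} = x_n - f(x_n)(x_n - x_{n-1})/(f(x_n) - f(x_{n-1}))

Iteration 1:
  f(-2.860000) = 10.585144
  f(-0.100000) = -1.571000
  x_2 = -0.100000 - (-1.571000)×(-0.100000 - (-2.860000))/(-1.571000 - 10.585144)
       = -0.456689
Iteration 2:
  f(-0.100000) = -1.571000
  f(-0.456689) = 0.357200
  x_3 = -0.456689 - 0.357200×(-0.456689 - (-0.100000))/(0.357200 - (-1.571000))
       = -0.390612
Iteration 3:
  f(-0.456689) = 0.357200
  f(-0.390612) = -0.039417
  x_4 = -0.390612 - (-0.039417)×(-0.390612 - (-0.456689))/(-0.039417 - 0.357200)
       = -0.397179
Iteration 4:
  f(-0.390612) = -0.039417
  f(-0.397179) = -0.000686
  x_5 = -0.397179 - (-0.000686)×(-0.397179 - (-0.390612))/(-0.000686 - (-0.039417))
       = -0.397295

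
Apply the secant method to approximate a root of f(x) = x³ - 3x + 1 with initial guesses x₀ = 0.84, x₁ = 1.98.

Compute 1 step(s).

f(x) = x³ - 3x + 1
x₀ = 0.84, x₁ = 1.98

Secant formula: x_{n+1} = x_n - f(x_n)(x_n - x_{n-1})/(f(x_n) - f(x_{n-1}))

Iteration 1:
  f(0.840000) = -0.927296
  f(1.980000) = 2.822392
  x_2 = 1.980000 - 2.822392×(1.980000 - 0.840000)/(2.822392 - (-0.927296))
       = 1.121921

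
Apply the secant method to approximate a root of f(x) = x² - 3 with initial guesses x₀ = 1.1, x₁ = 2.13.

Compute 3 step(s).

f(x) = x² - 3
x₀ = 1.1, x₁ = 2.13

Secant formula: x_{n+1} = x_n - f(x_n)(x_n - x_{n-1})/(f(x_n) - f(x_{n-1}))

Iteration 1:
  f(1.100000) = -1.790000
  f(2.130000) = 1.536900
  x_2 = 2.130000 - 1.536900×(2.130000 - 1.100000)/(1.536900 - (-1.790000))
       = 1.654180
Iteration 2:
  f(2.130000) = 1.536900
  f(1.654180) = -0.263690
  x_3 = 1.654180 - (-0.263690)×(1.654180 - 2.130000)/(-0.263690 - 1.536900)
       = 1.723862
Iteration 3:
  f(1.654180) = -0.263690
  f(1.723862) = -0.028301
  x_4 = 1.723862 - (-0.028301)×(1.723862 - 1.654180)/(-0.028301 - (-0.263690))
       = 1.732240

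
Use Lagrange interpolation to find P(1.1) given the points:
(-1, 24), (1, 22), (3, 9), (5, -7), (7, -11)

Lagrange interpolation formula:
P(x) = Σ yᵢ × Lᵢ(x)
where Lᵢ(x) = Π_{j≠i} (x - xⱼ)/(xᵢ - xⱼ)

L_0(1.1) = (1.1 - 1)/(-1 - 1) × (1.1 - 3)/(-1 - 3) × (1.1 - 5)/(-1 - 5) × (1.1 - 7)/(-1 - 7) = -0.011385
L_1(1.1) = (1.1 - (-1))/(1 - (-1)) × (1.1 - 3)/(1 - 3) × (1.1 - 5)/(1 - 5) × (1.1 - 7)/(1 - 7) = 0.956353
L_2(1.1) = (1.1 - (-1))/(3 - (-1)) × (1.1 - 1)/(3 - 1) × (1.1 - 5)/(3 - 5) × (1.1 - 7)/(3 - 7) = 0.075502
L_3(1.1) = (1.1 - (-1))/(5 - (-1)) × (1.1 - 1)/(5 - 1) × (1.1 - 3)/(5 - 3) × (1.1 - 7)/(5 - 7) = -0.024522
L_4(1.1) = (1.1 - (-1))/(7 - (-1)) × (1.1 - 1)/(7 - 1) × (1.1 - 3)/(7 - 3) × (1.1 - 5)/(7 - 5) = 0.004052

P(1.1) = 24×L_0(1.1) + 22×L_1(1.1) + 9×L_2(1.1) + (-7)×L_3(1.1) + (-11)×L_4(1.1)
P(1.1) = 21.573116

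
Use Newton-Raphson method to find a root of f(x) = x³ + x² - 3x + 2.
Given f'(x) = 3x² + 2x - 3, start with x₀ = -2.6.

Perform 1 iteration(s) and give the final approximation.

f(x) = x³ + x² - 3x + 2
f'(x) = 3x² + 2x - 3
x₀ = -2.6

Newton-Raphson formula: x_{n+1} = x_n - f(x_n)/f'(x_n)

Iteration 1:
  f(-2.600000) = -1.016000
  f'(-2.600000) = 12.080000
  x_1 = -2.600000 - (-1.016000)/12.080000 = -2.515894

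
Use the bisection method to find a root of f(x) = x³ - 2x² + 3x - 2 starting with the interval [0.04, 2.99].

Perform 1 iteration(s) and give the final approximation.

f(x) = x³ - 2x² + 3x - 2
Initial interval: [0.04, 2.99]

Iteration 1:
  c_1 = (0.040000 + 2.990000)/2 = 1.515000
  f(c_1) = f(1.515000) = 1.431816
  f(a) × f(c) < 0, new interval: [0.040000, 1.515000]

After 1 iteration(s), the approximation is c_1 = 1.515000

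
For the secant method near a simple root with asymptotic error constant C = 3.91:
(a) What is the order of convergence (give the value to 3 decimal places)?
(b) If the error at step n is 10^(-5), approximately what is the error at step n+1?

(a) Secant method has superlinear convergence with order φ = (1+√5)/2 ≈ 1.618.
    This means |e_{n+1}| ≈ C|e_n|^1.618.

(b) With |e_n| = 10^(-5) and C = 3.91:
    |e_{n+1}| ≈ 3.91 × (10^(-5))^1.618 = 3.91 × 10^(-8.09)

(a) ≈ 1.618 (golden ratio); (b) |e_{n+1}| ≈ 3.177e-08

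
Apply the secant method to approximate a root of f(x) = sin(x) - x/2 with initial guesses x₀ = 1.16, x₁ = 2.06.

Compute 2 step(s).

f(x) = sin(x) - x/2
x₀ = 1.16, x₁ = 2.06

Secant formula: x_{n+1} = x_n - f(x_n)(x_n - x_{n-1})/(f(x_n) - f(x_{n-1}))

Iteration 1:
  f(1.160000) = 0.336803
  f(2.060000) = -0.147293
  x_2 = 2.060000 - (-0.147293)×(2.060000 - 1.160000)/(-0.147293 - 0.336803)
       = 1.786163
Iteration 2:
  f(2.060000) = -0.147293
  f(1.786163) = 0.083817
  x_3 = 1.786163 - 0.083817×(1.786163 - 2.060000)/(0.083817 - (-0.147293))
       = 1.885476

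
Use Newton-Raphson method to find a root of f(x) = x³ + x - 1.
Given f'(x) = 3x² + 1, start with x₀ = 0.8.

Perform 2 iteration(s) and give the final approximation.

f(x) = x³ + x - 1
f'(x) = 3x² + 1
x₀ = 0.8

Newton-Raphson formula: x_{n+1} = x_n - f(x_n)/f'(x_n)

Iteration 1:
  f(0.800000) = 0.312000
  f'(0.800000) = 2.920000
  x_1 = 0.800000 - 0.312000/2.920000 = 0.693151
Iteration 2:
  f(0.693151) = 0.026180
  f'(0.693151) = 2.441374
  x_2 = 0.693151 - 0.026180/2.441374 = 0.682427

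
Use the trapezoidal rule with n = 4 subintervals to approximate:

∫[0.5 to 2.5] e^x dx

f(x) = e^x
a = 0.5, b = 2.5, n = 4
h = (b - a)/n = 0.500000

Trapezoidal rule: (h/2)[f(x₀) + 2f(x₁) + 2f(x₂) + ... + f(xₙ)]

x_0 = 0.5000, f(x_0) = 1.648721, coefficient = 1
x_1 = 1.0000, f(x_1) = 2.718282, coefficient = 2
x_2 = 1.5000, f(x_2) = 4.481689, coefficient = 2
x_3 = 2.0000, f(x_3) = 7.389056, coefficient = 2
x_4 = 2.5000, f(x_4) = 12.182494, coefficient = 1

I ≈ (0.500000/2) × 43.009269 = 10.752317
Exact value: 10.533773
Error: 0.218545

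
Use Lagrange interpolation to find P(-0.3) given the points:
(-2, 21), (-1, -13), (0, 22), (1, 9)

Lagrange interpolation formula:
P(x) = Σ yᵢ × Lᵢ(x)
where Lᵢ(x) = Π_{j≠i} (x - xⱼ)/(xᵢ - xⱼ)

L_0(-0.3) = (-0.3 - (-1))/(-2 - (-1)) × (-0.3 - 0)/(-2 - 0) × (-0.3 - 1)/(-2 - 1) = -0.045500
L_1(-0.3) = (-0.3 - (-2))/(-1 - (-2)) × (-0.3 - 0)/(-1 - 0) × (-0.3 - 1)/(-1 - 1) = 0.331500
L_2(-0.3) = (-0.3 - (-2))/(0 - (-2)) × (-0.3 - (-1))/(0 - (-1)) × (-0.3 - 1)/(0 - 1) = 0.773500
L_3(-0.3) = (-0.3 - (-2))/(1 - (-2)) × (-0.3 - (-1))/(1 - (-1)) × (-0.3 - 0)/(1 - 0) = -0.059500

P(-0.3) = 21×L_0(-0.3) + (-13)×L_1(-0.3) + 22×L_2(-0.3) + 9×L_3(-0.3)
P(-0.3) = 11.216500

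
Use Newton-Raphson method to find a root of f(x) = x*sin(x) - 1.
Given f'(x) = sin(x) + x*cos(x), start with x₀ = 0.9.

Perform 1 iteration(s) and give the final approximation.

f(x) = x*sin(x) - 1
f'(x) = sin(x) + x*cos(x)
x₀ = 0.9

Newton-Raphson formula: x_{n+1} = x_n - f(x_n)/f'(x_n)

Iteration 1:
  f(0.900000) = -0.295006
  f'(0.900000) = 1.342776
  x_1 = 0.900000 - (-0.295006)/1.342776 = 1.119698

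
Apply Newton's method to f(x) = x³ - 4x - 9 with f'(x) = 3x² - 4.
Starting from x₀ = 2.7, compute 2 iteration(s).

f(x) = x³ - 4x - 9
f'(x) = 3x² - 4
x₀ = 2.7

Newton-Raphson formula: x_{n+1} = x_n - f(x_n)/f'(x_n)

Iteration 1:
  f(2.700000) = -0.117000
  f'(2.700000) = 17.870000
  x_1 = 2.700000 - (-0.117000)/17.870000 = 2.706547
Iteration 2:
  f(2.706547) = 0.000348
  f'(2.706547) = 17.976195
  x_2 = 2.706547 - 0.000348/17.976195 = 2.706528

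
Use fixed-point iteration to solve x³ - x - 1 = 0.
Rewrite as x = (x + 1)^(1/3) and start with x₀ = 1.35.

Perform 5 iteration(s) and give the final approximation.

Equation: x³ - x - 1 = 0
Fixed-point form: x = (x + 1)^(1/3)
x₀ = 1.35

x_1 = g(1.350000) = 1.329503
x_2 = g(1.329503) = 1.325626
x_3 = g(1.325626) = 1.324890
x_4 = g(1.324890) = 1.324751
x_5 = g(1.324751) = 1.324724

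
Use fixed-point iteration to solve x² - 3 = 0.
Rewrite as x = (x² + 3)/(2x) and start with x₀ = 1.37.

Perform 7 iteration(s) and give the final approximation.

Equation: x² - 3 = 0
Fixed-point form: x = (x² + 3)/(2x)
x₀ = 1.37

x_1 = g(1.370000) = 1.779891
x_2 = g(1.779891) = 1.732694
x_3 = g(1.732694) = 1.732051
x_4 = g(1.732051) = 1.732051
x_5 = g(1.732051) = 1.732051
x_6 = g(1.732051) = 1.732051
x_7 = g(1.732051) = 1.732051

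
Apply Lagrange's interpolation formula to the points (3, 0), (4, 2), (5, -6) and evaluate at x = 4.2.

Lagrange interpolation formula:
P(x) = Σ yᵢ × Lᵢ(x)
where Lᵢ(x) = Π_{j≠i} (x - xⱼ)/(xᵢ - xⱼ)

L_0(4.2) = (4.2 - 4)/(3 - 4) × (4.2 - 5)/(3 - 5) = -0.080000
L_1(4.2) = (4.2 - 3)/(4 - 3) × (4.2 - 5)/(4 - 5) = 0.960000
L_2(4.2) = (4.2 - 3)/(5 - 3) × (4.2 - 4)/(5 - 4) = 0.120000

P(4.2) = 0×L_0(4.2) + 2×L_1(4.2) + (-6)×L_2(4.2)
P(4.2) = 1.200000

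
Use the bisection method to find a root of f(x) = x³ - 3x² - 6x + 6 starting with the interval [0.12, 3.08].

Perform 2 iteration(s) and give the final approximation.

f(x) = x³ - 3x² - 6x + 6
Initial interval: [0.12, 3.08]

Iteration 1:
  c_1 = (0.120000 + 3.080000)/2 = 1.600000
  f(c_1) = f(1.600000) = -7.184000
  f(a) × f(c) < 0, new interval: [0.120000, 1.600000]
Iteration 2:
  c_2 = (0.120000 + 1.600000)/2 = 0.860000
  f(c_2) = f(0.860000) = -0.742744
  f(a) × f(c) < 0, new interval: [0.120000, 0.860000]

After 2 iteration(s), the approximation is c_2 = 0.860000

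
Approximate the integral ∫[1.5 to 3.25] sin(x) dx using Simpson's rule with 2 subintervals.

f(x) = sin(x)
a = 1.5, b = 3.25, n = 2
h = (b - a)/n = 0.875000

Simpson's rule: (h/3)[f(x₀) + 4f(x₁) + 2f(x₂) + ... + f(xₙ)]

x_0 = 1.5000, f(x_0) = 0.997495, coefficient = 1
x_1 = 2.3750, f(x_1) = 0.693685, coefficient = 4
x_2 = 3.2500, f(x_2) = -0.108195, coefficient = 1

I ≈ (0.875000/3) × 3.664040 = 1.068678
Exact value: 1.064867
Error: 0.003811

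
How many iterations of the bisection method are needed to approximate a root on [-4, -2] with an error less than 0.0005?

We need (b-a)/2^n ≤ 0.0005
(-2 - (-4))/2^n ≤ 0.0005
2/2^n ≤ 0.0005
2^n ≥ 4000
n ≥ log₂(4000) = 11.97
n ≥ 12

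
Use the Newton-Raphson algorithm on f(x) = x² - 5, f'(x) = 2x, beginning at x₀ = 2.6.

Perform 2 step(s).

f(x) = x² - 5
f'(x) = 2x
x₀ = 2.6

Newton-Raphson formula: x_{n+1} = x_n - f(x_n)/f'(x_n)

Iteration 1:
  f(2.600000) = 1.760000
  f'(2.600000) = 5.200000
  x_1 = 2.600000 - 1.760000/5.200000 = 2.261538
Iteration 2:
  f(2.261538) = 0.114556
  f'(2.261538) = 4.523077
  x_2 = 2.261538 - 0.114556/4.523077 = 2.236211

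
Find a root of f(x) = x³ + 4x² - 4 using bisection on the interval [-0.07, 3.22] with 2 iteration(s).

f(x) = x³ + 4x² - 4
Initial interval: [-0.07, 3.22]

Iteration 1:
  c_1 = (-0.070000 + 3.220000)/2 = 1.575000
  f(c_1) = f(1.575000) = 9.829484
  f(a) × f(c) < 0, new interval: [-0.070000, 1.575000]
Iteration 2:
  c_2 = (-0.070000 + 1.575000)/2 = 0.752500
  f(c_2) = f(0.752500) = -1.308867
  f(a) × f(c) ≥ 0, new interval: [0.752500, 1.575000]

After 2 iteration(s), the approximation is c_2 = 0.752500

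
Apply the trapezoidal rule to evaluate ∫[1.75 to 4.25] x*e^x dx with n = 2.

f(x) = x*e^x
a = 1.75, b = 4.25, n = 2
h = (b - a)/n = 1.250000

Trapezoidal rule: (h/2)[f(x₀) + 2f(x₁) + 2f(x₂) + ... + f(xₙ)]

x_0 = 1.7500, f(x_0) = 10.070555, coefficient = 1
x_1 = 3.0000, f(x_1) = 60.256611, coefficient = 2
x_2 = 4.2500, f(x_2) = 297.948002, coefficient = 1

I ≈ (1.250000/2) × 428.531779 = 267.832362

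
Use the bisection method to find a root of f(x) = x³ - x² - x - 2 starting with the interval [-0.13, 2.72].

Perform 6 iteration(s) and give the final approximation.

f(x) = x³ - x² - x - 2
Initial interval: [-0.13, 2.72]

Iteration 1:
  c_1 = (-0.130000 + 2.720000)/2 = 1.295000
  f(c_1) = f(1.295000) = -2.800278
  f(a) × f(c) ≥ 0, new interval: [1.295000, 2.720000]
Iteration 2:
  c_2 = (1.295000 + 2.720000)/2 = 2.007500
  f(c_2) = f(2.007500) = 0.052782
  f(a) × f(c) < 0, new interval: [1.295000, 2.007500]
Iteration 3:
  c_3 = (1.295000 + 2.007500)/2 = 1.651250
  f(c_3) = f(1.651250) = -1.875534
  f(a) × f(c) ≥ 0, new interval: [1.651250, 2.007500]
Iteration 4:
  c_4 = (1.651250 + 2.007500)/2 = 1.829375
  f(c_4) = f(1.829375) = -1.053778
  f(a) × f(c) ≥ 0, new interval: [1.829375, 2.007500]
Iteration 5:
  c_5 = (1.829375 + 2.007500)/2 = 1.918438
  f(c_5) = f(1.918438) = -0.538218
  f(a) × f(c) ≥ 0, new interval: [1.918438, 2.007500]
Iteration 6:
  c_6 = (1.918438 + 2.007500)/2 = 1.962969
  f(c_6) = f(1.962969) = -0.252413
  f(a) × f(c) ≥ 0, new interval: [1.962969, 2.007500]

After 6 iteration(s), the approximation is c_6 = 1.962969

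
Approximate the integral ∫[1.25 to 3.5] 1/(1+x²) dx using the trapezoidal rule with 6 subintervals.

f(x) = 1/(1+x²)
a = 1.25, b = 3.5, n = 6
h = (b - a)/n = 0.375000

Trapezoidal rule: (h/2)[f(x₀) + 2f(x₁) + 2f(x₂) + ... + f(xₙ)]

x_0 = 1.2500, f(x_0) = 0.390244, coefficient = 1
x_1 = 1.6250, f(x_1) = 0.274678, coefficient = 2
x_2 = 2.0000, f(x_2) = 0.200000, coefficient = 2
x_3 = 2.3750, f(x_3) = 0.150588, coefficient = 2
x_4 = 2.7500, f(x_4) = 0.116788, coefficient = 2
x_5 = 3.1250, f(x_5) = 0.092888, coefficient = 2
x_6 = 3.5000, f(x_6) = 0.075472, coefficient = 1

I ≈ (0.375000/2) × 2.135601 = 0.400425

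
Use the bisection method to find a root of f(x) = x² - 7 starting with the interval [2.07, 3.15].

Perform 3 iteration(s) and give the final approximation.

f(x) = x² - 7
Initial interval: [2.07, 3.15]

Iteration 1:
  c_1 = (2.070000 + 3.150000)/2 = 2.610000
  f(c_1) = f(2.610000) = -0.187900
  f(a) × f(c) ≥ 0, new interval: [2.610000, 3.150000]
Iteration 2:
  c_2 = (2.610000 + 3.150000)/2 = 2.880000
  f(c_2) = f(2.880000) = 1.294400
  f(a) × f(c) < 0, new interval: [2.610000, 2.880000]
Iteration 3:
  c_3 = (2.610000 + 2.880000)/2 = 2.745000
  f(c_3) = f(2.745000) = 0.535025
  f(a) × f(c) < 0, new interval: [2.610000, 2.745000]

After 3 iteration(s), the approximation is c_3 = 2.745000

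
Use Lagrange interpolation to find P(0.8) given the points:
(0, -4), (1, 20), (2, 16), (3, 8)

Lagrange interpolation formula:
P(x) = Σ yᵢ × Lᵢ(x)
where Lᵢ(x) = Π_{j≠i} (x - xⱼ)/(xᵢ - xⱼ)

L_0(0.8) = (0.8 - 1)/(0 - 1) × (0.8 - 2)/(0 - 2) × (0.8 - 3)/(0 - 3) = 0.088000
L_1(0.8) = (0.8 - 0)/(1 - 0) × (0.8 - 2)/(1 - 2) × (0.8 - 3)/(1 - 3) = 1.056000
L_2(0.8) = (0.8 - 0)/(2 - 0) × (0.8 - 1)/(2 - 1) × (0.8 - 3)/(2 - 3) = -0.176000
L_3(0.8) = (0.8 - 0)/(3 - 0) × (0.8 - 1)/(3 - 1) × (0.8 - 2)/(3 - 2) = 0.032000

P(0.8) = (-4)×L_0(0.8) + 20×L_1(0.8) + 16×L_2(0.8) + 8×L_3(0.8)
P(0.8) = 18.208000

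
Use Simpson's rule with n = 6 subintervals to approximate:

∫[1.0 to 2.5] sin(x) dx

f(x) = sin(x)
a = 1.0, b = 2.5, n = 6
h = (b - a)/n = 0.250000

Simpson's rule: (h/3)[f(x₀) + 4f(x₁) + 2f(x₂) + ... + f(xₙ)]

x_0 = 1.0000, f(x_0) = 0.841471, coefficient = 1
x_1 = 1.2500, f(x_1) = 0.948985, coefficient = 4
x_2 = 1.5000, f(x_2) = 0.997495, coefficient = 2
x_3 = 1.7500, f(x_3) = 0.983986, coefficient = 4
x_4 = 2.0000, f(x_4) = 0.909297, coefficient = 2
x_5 = 2.2500, f(x_5) = 0.778073, coefficient = 4
x_6 = 2.5000, f(x_6) = 0.598472, coefficient = 1

I ≈ (0.250000/3) × 16.097703 = 1.341475
Exact value: 1.341446
Error: 0.000029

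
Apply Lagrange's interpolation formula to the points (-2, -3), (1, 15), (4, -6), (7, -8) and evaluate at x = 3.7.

Lagrange interpolation formula:
P(x) = Σ yᵢ × Lᵢ(x)
where Lᵢ(x) = Π_{j≠i} (x - xⱼ)/(xᵢ - xⱼ)

L_0(3.7) = (3.7 - 1)/(-2 - 1) × (3.7 - 4)/(-2 - 4) × (3.7 - 7)/(-2 - 7) = -0.016500
L_1(3.7) = (3.7 - (-2))/(1 - (-2)) × (3.7 - 4)/(1 - 4) × (3.7 - 7)/(1 - 7) = 0.104500
L_2(3.7) = (3.7 - (-2))/(4 - (-2)) × (3.7 - 1)/(4 - 1) × (3.7 - 7)/(4 - 7) = 0.940500
L_3(3.7) = (3.7 - (-2))/(7 - (-2)) × (3.7 - 1)/(7 - 1) × (3.7 - 4)/(7 - 4) = -0.028500

P(3.7) = (-3)×L_0(3.7) + 15×L_1(3.7) + (-6)×L_2(3.7) + (-8)×L_3(3.7)
P(3.7) = -3.798000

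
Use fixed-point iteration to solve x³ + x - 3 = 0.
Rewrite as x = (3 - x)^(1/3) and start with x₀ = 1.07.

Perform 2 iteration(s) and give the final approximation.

Equation: x³ + x - 3 = 0
Fixed-point form: x = (3 - x)^(1/3)
x₀ = 1.07

x_1 = g(1.070000) = 1.245047
x_2 = g(1.245047) = 1.206207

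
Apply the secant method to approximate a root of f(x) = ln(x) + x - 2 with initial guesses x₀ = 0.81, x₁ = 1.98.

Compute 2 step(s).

f(x) = ln(x) + x - 2
x₀ = 0.81, x₁ = 1.98

Secant formula: x_{n+1} = x_n - f(x_n)(x_n - x_{n-1})/(f(x_n) - f(x_{n-1}))

Iteration 1:
  f(0.810000) = -1.400721
  f(1.980000) = 0.663097
  x_2 = 1.980000 - 0.663097×(1.980000 - 0.810000)/(0.663097 - (-1.400721))
       = 1.604083
Iteration 2:
  f(1.980000) = 0.663097
  f(1.604083) = 0.076636
  x_3 = 1.604083 - 0.076636×(1.604083 - 1.980000)/(0.076636 - 0.663097)
       = 1.554960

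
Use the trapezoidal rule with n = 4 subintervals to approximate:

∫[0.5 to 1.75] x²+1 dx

f(x) = x²+1
a = 0.5, b = 1.75, n = 4
h = (b - a)/n = 0.312500

Trapezoidal rule: (h/2)[f(x₀) + 2f(x₁) + 2f(x₂) + ... + f(xₙ)]

x_0 = 0.5000, f(x_0) = 1.250000, coefficient = 1
x_1 = 0.8125, f(x_1) = 1.660156, coefficient = 2
x_2 = 1.1250, f(x_2) = 2.265625, coefficient = 2
x_3 = 1.4375, f(x_3) = 3.066406, coefficient = 2
x_4 = 1.7500, f(x_4) = 4.062500, coefficient = 1

I ≈ (0.312500/2) × 19.296875 = 3.015137
Exact value: 2.994792
Error: 0.020345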